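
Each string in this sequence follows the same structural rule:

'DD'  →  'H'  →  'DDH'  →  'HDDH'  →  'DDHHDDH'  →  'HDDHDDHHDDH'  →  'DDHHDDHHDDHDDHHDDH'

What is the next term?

HDDHDDHHDDHDDHHDDHHDDHDDHHDDH

Each term (from the third on) is the two preceding terms concatenated in order: term 3 = DD·H = DDH.
So term 8 is HDDHDDHHDDH·DDHHDDHHDDHDDHHDDH.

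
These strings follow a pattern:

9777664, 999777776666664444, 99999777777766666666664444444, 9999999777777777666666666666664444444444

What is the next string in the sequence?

999999999777777777776666666666666666664444444444444

Reading off run lengths: 9 runs 1, 3, 5, 7; 7 runs 3, 5, 7, 9; 6 runs 2, 6, 10, 14; 4 runs 1, 4, 7, 10 — each is linear in n (n = 1, 2, …).
At n = 5 the blocks have lengths 9, 11, 18, 13.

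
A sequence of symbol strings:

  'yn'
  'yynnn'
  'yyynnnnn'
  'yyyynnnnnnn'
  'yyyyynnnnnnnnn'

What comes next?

yyyyyynnnnnnnnnnn

Term n consists of n y's, followed by 2n-1 n's (n = 1, 2, …).
For the next term, n = 6, so the run lengths are 6, 11.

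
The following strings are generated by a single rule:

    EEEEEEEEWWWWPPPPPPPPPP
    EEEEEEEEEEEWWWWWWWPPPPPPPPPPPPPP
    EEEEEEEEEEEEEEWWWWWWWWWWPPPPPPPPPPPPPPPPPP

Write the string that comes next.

The n-th term is 3n+2 E's then 3n-2 W's then 4n+2 P's, where the shown terms are n = 2, 3, 4.
At n = 5 the blocks have lengths 17, 13, 22.

EEEEEEEEEEEEEEEEEWWWWWWWWWWWWWPPPPPPPPPPPPPPPPPPPPPP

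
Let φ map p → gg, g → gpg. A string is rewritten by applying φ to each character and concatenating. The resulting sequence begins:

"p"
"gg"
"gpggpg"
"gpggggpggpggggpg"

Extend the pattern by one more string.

Rewriting the 16 symbols of gpggggpggpggggpg one by one yields gpg gg gpg gpg gpg gpg gg gpg gpg gg gpg gpg gpg gpg gg gpg; concatenated:

gpggggpggpggpggpggggpggpggggpggpggpggpggggpg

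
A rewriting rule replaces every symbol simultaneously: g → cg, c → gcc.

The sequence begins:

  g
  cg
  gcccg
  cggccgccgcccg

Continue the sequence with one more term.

φ(cggccgccgcccg) expands symbol-by-symbol to gcc cg cg gcc gcc cg gcc gcc cg gcc gcc gcc cg; joining the 13 pieces gives the next term.

gcccgcggccgcccggccgcccggccgccgcccg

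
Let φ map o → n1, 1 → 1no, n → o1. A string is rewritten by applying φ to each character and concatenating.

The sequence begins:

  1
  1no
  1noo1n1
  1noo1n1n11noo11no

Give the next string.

1noo1n1n11noo11noo11no1noo1n1n11no1noo1n1

Applying the rule to each of the 17 symbols of 1noo1n1n11noo11no gives the pieces 1no o1 n1 n1 1no o1 1no o1 1no 1no o1 n1 n1 1no 1no o1 n1, which concatenate to the answer.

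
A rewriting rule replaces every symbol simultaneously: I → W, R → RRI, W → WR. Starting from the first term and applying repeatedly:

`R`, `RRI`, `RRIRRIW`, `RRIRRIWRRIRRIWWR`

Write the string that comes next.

Replace each of the 16 characters of RRIRRIWRRIRRIWWR in place — RRI RRI W RRI RRI W WR RRI RRI W RRI RRI W WR WR RRI — and concatenate.

RRIRRIWRRIRRIWWRRRIRRIWRRIRRIWWRWRRRI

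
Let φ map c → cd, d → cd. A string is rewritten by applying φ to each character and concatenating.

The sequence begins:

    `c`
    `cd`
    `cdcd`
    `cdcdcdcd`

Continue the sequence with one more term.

cdcdcdcdcdcdcdcd

Apply φ to cdcdcdcd symbol by symbol: c→cd, d→cd, c→cd, d→cd, c→cd, d→cd, c→cd, d→cd; joined: cd cd cd cd cd cd cd cd.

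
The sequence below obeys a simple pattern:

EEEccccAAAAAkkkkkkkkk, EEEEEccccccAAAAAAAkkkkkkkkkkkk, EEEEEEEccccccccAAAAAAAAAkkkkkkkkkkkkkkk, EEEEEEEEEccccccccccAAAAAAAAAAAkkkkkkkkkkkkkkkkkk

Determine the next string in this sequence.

EEEEEEEEEEEccccccccccccAAAAAAAAAAAAAkkkkkkkkkkkkkkkkkkkkk

Reading off run lengths: E runs 3, 5, 7, 9; c runs 4, 6, 8, 10; A runs 5, 7, 9, 11; k runs 9, 12, 15, 18 — each is linear in n, where the shown terms are n = 2, 3, 4, 5.
At n = 6 the blocks have lengths 11, 12, 13, 21.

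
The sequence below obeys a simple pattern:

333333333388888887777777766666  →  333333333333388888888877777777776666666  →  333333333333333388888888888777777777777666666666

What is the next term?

The n-th term is 3n+1 3's then 2n+1 8's then 2n+2 7's then 2n-1 6's, where the shown terms are n = 3, 4, 5.
At n = 6 the blocks have lengths 19, 13, 14, 11.

333333333333333333388888888888887777777777777766666666666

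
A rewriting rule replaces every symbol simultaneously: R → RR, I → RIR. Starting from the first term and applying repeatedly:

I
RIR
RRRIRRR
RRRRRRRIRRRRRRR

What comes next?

Rewriting the 15 symbols of RRRRRRRIRRRRRRR one by one yields RR RR RR RR RR RR RR RIR RR RR RR RR RR RR RR; concatenated:

RRRRRRRRRRRRRRRIRRRRRRRRRRRRRRR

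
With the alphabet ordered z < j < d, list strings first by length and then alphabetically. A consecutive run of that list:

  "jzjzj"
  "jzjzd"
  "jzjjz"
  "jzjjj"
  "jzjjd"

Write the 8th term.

Stepping forward 3 times from jzjjd: jzjjd → jzjdz → jzjdj, then the target.

jzjdd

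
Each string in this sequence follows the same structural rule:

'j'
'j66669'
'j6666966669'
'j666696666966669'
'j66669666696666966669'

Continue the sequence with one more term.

The strings grow by a fixed suffix 66669 each time.
Applying this once more to j66669666696666966669:

j6666966669666696666966669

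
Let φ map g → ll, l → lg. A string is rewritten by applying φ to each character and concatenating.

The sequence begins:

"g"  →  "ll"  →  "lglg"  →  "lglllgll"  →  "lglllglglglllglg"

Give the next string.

φ(lglllglglglllglg) expands symbol-by-symbol to lg ll lg lg lg ll lg ll lg ll lg lg lg ll lg ll; joining the 16 pieces gives the next term.

lglllglglglllglllglllglglglllgll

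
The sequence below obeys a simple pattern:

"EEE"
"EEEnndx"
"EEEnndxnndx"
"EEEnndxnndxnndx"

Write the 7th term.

EEEnndxnndxnndxnndxnndxnndx

Every step adds nndx to the end: s(k+1) = s(k)·nndx.
From EEEnndxnndxnndx, 3 further steps: EEEnndxnndxnndx → EEEnndxnndxnndxnndx → EEEnndxnndxnndxnndxnndx → (answer).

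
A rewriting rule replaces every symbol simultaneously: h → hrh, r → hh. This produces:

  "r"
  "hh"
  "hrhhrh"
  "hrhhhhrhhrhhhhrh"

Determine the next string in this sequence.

φ(hrhhhhrhhrhhhhrh) expands symbol-by-symbol to hrh hh hrh hrh hrh hrh hh hrh hrh hh hrh hrh hrh hrh hh hrh; joining the 16 pieces gives the next term.

hrhhhhrhhrhhrhhrhhhhrhhrhhhhrhhrhhrhhrhhhhrh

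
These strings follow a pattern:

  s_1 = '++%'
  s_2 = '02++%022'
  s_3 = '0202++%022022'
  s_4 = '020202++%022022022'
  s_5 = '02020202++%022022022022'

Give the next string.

0202020202++%022022022022022

Each term wraps the previous one in 02 on the left and 022 on the right.
One more step from 02020202++%022022022022 gives the answer.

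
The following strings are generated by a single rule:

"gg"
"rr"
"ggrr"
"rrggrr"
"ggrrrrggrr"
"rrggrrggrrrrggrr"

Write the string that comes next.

ggrrrrggrrrrggrrggrrrrggrr

From term 3 onward, concatenate the second-to-last term with the last: gg·rr = ggrr, rr·ggrr = rrggrr, …
The next term joins ggrrrrggrr and rrggrrggrrrrggrr.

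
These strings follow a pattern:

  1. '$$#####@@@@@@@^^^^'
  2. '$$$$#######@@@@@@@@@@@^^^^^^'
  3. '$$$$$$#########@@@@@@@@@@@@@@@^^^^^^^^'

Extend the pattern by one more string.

Reading off run lengths: $ runs 2, 4, 6; # runs 5, 7, 9; @ runs 7, 11, 15; ^ runs 4, 6, 8 — each is linear in n (n = 1, 2, …).
For the next term, n = 4, so the run lengths are 8, 11, 19, 10.

$$$$$$$$###########@@@@@@@@@@@@@@@@@@@^^^^^^^^^^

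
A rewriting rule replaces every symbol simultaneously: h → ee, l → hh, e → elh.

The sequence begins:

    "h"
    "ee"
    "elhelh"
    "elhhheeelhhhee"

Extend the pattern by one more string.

Applying the rule to each of the 14 symbols of elhhheeelhhhee gives the pieces elh hh ee ee ee elh elh elh hh ee ee ee elh elh, which concatenate to the answer.

elhhheeeeeeelhelhelhhheeeeeeelhelh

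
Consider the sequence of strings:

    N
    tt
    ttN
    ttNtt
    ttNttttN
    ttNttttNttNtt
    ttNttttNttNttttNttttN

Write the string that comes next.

ttNttttNttNttttNttttNttNttttNttNtt

From term 3 onward, concatenate the last term with the second-to-last: tt·N = ttN, ttN·tt = ttNtt, …
The next term joins ttNttttNttNttttNttttN and ttNttttNttNtt.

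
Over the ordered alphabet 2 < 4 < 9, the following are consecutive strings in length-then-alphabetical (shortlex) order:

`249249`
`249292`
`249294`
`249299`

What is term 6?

Stepping forward 2 times from 249299: 249299 → 249422, then the target.

249424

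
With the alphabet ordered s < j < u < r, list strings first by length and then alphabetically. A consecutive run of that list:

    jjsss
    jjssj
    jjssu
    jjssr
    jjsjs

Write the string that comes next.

Find the rightmost character of jjsjs below r, bump it to the next letter, and reset everything to its right to s.

jjsjj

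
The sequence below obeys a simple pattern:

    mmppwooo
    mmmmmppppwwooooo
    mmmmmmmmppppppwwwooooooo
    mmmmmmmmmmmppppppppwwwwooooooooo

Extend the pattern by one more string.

The n-th term is 3n-1 m's then 2n p's then n w's then 2n+1 o's (n = 1, 2, …).
Setting n = 5 gives 14, 10, 5, 11 characters in each block.

mmmmmmmmmmmmmmppppppppppwwwwwooooooooooo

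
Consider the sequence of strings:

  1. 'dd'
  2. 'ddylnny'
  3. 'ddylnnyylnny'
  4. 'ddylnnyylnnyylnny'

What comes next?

The strings grow by a fixed suffix ylnny each time.
So the next term is ddylnnyylnnyylnny·ylnny.

ddylnnyylnnyylnnyylnny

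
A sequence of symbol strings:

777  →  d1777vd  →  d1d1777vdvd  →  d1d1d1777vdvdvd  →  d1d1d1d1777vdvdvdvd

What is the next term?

s(k+1) = d1·s(k)·vd, so each term gains d1 as a prefix and vd as a suffix.
Applying this once more to d1d1d1d1777vdvdvdvd:

d1d1d1d1d1777vdvdvdvdvd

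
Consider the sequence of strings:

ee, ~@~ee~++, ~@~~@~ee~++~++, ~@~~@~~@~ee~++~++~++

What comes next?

Every step adds ~@~ to the front and ~++ to the end of the previous string.
Applying this once more to ~@~~@~~@~ee~++~++~++:

~@~~@~~@~~@~ee~++~++~++~++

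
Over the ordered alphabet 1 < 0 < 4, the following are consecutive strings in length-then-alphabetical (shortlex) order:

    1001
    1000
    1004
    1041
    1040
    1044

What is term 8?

1410

Stepping forward 2 times from 1044: 1044 → 1411, then the target.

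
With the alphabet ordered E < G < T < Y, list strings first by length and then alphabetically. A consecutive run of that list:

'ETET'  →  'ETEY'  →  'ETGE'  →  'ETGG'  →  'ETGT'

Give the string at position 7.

ETTE

Stepping forward 2 times from ETGT: ETGT → ETGY, then the target.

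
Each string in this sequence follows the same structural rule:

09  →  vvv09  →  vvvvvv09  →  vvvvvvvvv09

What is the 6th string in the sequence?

vvvvvvvvvvvvvvv09

The strings grow by a fixed prefix vvv each time.
From vvvvvvvvv09, 2 further steps: vvvvvvvvv09 → vvvvvvvvvvvv09 → (answer).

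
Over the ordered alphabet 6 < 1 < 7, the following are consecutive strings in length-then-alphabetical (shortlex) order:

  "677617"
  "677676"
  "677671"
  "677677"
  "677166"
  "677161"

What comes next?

677167

Treat 677161 as a base-3 numeral over the given alphabet and add one, carrying through any trailing 7's.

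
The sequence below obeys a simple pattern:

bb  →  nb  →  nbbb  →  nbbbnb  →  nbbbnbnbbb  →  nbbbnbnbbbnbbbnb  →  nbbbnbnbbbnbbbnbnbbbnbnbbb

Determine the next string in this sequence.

Each term (from the third on) is the previous term followed by the one before it: term 3 = nb·bb = nbbb.
The next term joins nbbbnbnbbbnbbbnbnbbbnbnbbb and nbbbnbnbbbnbbbnb.

nbbbnbnbbbnbbbnbnbbbnbnbbbnbbbnbnbbbnbbbnb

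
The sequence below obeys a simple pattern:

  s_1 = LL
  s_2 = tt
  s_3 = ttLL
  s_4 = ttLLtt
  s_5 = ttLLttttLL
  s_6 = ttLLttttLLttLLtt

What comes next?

From term 3 onward, concatenate the last term with the second-to-last: tt·LL = ttLL, ttLL·tt = ttLLtt, …
Continuing: ttLLttttLLttLLtt · ttLLttttLL gives term 7.

ttLLttttLLttLLttttLLttttLL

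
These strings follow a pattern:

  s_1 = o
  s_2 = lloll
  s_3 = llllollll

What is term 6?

Each term wraps the previous one in ll on the left and ll on the right.
From llllollll, 3 further steps: llllollll → llllllollllll → llllllllollllllll → (answer).

llllllllllollllllllll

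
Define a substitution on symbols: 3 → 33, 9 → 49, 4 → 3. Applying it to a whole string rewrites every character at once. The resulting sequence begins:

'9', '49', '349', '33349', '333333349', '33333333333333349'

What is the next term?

Rewriting the 17 symbols of 33333333333333349 one by one yields 33 33 33 33 33 33 33 33 33 33 33 33 33 33 33 3 49; concatenated:

333333333333333333333333333333349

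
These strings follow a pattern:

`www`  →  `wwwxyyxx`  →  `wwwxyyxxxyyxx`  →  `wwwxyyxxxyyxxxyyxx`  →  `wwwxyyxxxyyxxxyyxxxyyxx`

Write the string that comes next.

Each term is the previous one with xyyxx appended.
Applying this once more to wwwxyyxxxyyxxxyyxxxyyxx:

wwwxyyxxxyyxxxyyxxxyyxxxyyxx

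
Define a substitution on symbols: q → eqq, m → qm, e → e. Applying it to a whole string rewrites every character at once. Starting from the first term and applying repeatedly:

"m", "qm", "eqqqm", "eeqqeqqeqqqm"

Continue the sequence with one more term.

eeeqqeqqeeqqeqqeeqqeqqeqqqm

Expanding eeqqeqqeqqqm: e→e, e→e, q→eqq, q→eqq, e→e, q→eqq, q→eqq, e→e, q→eqq, q→eqq, q→eqq, m→qm. Concatenated: e e eqq eqq e eqq eqq e eqq eqq eqq qm.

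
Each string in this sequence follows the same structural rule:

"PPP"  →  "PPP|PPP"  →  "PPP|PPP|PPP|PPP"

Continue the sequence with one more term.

Every step duplicates the string with '|' between the halves.
So the next term is two copies of PPP|PPP|PPP|PPP with '|' between the halves.

PPP|PPP|PPP|PPP|PPP|PPP|PPP|PPP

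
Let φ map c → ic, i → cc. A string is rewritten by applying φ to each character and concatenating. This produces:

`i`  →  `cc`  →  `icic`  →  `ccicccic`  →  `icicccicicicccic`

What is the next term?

Rewriting the 16 symbols of icicccicicicccic one by one yields cc ic cc ic ic ic cc ic cc ic cc ic ic ic cc ic; concatenated:

ccicccicicicccicccicccicicicccic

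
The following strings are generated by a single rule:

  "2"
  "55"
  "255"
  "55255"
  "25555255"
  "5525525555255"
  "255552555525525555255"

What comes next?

This is a Fibonacci-style word recurrence s(k) = s(k−2)·s(k−1): e.g. 2·55 = 255.
Continuing: 5525525555255 · 255552555525525555255 gives term 8.

5525525555255255552555525525555255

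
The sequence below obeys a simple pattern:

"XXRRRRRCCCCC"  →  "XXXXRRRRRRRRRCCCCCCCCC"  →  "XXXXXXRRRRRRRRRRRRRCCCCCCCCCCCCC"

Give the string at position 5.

Reading off run lengths: X runs 2, 4, 6; R runs 5, 9, 13; C runs 5, 9, 13 — each is linear in n (n = 1, 2, …).
For term 5, n = 5, so the run lengths are 10, 21, 21.

XXXXXXXXXXRRRRRRRRRRRRRRRRRRRRRCCCCCCCCCCCCCCCCCCCCC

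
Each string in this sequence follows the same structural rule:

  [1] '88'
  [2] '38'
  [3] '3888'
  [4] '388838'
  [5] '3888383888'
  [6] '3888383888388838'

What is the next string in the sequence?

Each term (from the third on) is the previous term followed by the one before it: term 3 = 38·88 = 3888.
Continuing: 3888383888388838 · 3888383888 gives term 7.

38883838883888383888383888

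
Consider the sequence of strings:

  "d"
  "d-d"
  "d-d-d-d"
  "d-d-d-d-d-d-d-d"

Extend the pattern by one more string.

d-d-d-d-d-d-d-d-d-d-d-d-d-d-d-d

Each string is two copies of the previous one joined by '-'.
So the next term is two copies of d-d-d-d-d-d-d-d with '-' between the halves.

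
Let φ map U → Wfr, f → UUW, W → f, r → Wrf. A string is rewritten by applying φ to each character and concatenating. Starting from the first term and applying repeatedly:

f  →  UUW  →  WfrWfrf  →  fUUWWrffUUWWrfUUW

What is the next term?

UUWWfrWfrffWrfUUWUUWWfrWfrffWrfUUWWfrWfrf

Applying the rule to each of the 17 symbols of fUUWWrffUUWWrfUUW gives the pieces UUW Wfr Wfr f f Wrf UUW UUW Wfr Wfr f f Wrf UUW Wfr Wfr f, which concatenate to the answer.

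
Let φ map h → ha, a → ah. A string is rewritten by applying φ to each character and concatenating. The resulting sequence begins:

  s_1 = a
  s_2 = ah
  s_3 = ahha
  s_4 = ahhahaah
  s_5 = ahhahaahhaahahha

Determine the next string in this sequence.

Replace each of the 16 characters of ahhahaahhaahahha in place — ah ha ha ah ha ah ah ha ha ah ah ha ah ha ha ah — and concatenate.

ahhahaahhaahahhahaahahhaahhahaah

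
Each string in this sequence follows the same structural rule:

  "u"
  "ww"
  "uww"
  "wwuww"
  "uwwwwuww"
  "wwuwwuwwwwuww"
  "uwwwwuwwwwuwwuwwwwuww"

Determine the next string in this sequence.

wwuwwuwwwwuwwuwwwwuwwwwuwwuwwwwuww

Each term (from the third on) is the two preceding terms concatenated in order: term 3 = u·ww = uww.
Continuing: wwuwwuwwwwuww · uwwwwuwwwwuwwuwwwwuww gives term 8.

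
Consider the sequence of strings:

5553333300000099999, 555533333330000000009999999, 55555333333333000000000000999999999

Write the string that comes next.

Reading off run lengths: 5 runs 3, 4, 5; 3 runs 5, 7, 9; 0 runs 6, 9, 12; 9 runs 5, 7, 9 — each is linear in n, where the shown terms are n = 2, 3, 4.
For the next term, n = 5, so the run lengths are 6, 11, 15, 11.

5555553333333333300000000000000099999999999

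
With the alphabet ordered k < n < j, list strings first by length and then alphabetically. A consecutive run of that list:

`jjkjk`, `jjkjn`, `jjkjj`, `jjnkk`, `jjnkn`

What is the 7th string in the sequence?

Continuing the enumeration 2 steps past jjnkn: jjnkn → jjnkj → (answer).

jjnnk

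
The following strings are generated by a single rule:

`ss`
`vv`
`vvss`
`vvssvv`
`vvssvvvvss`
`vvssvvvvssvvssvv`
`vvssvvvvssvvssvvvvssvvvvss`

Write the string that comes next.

From term 3 onward, concatenate the last term with the second-to-last: vv·ss = vvss, vvss·vv = vvssvv, …
Continuing: vvssvvvvssvvssvvvvssvvvvss · vvssvvvvssvvssvv gives term 8.

vvssvvvvssvvssvvvvssvvvvssvvssvvvvssvvssvv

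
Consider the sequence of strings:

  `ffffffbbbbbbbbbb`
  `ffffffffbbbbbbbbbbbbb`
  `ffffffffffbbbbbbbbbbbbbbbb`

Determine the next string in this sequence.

Term n consists of 2n f's, followed by 3n+1 b's, where the shown terms are n = 3, 4, 5.
For the next term, n = 6, so the run lengths are 12, 19.

ffffffffffffbbbbbbbbbbbbbbbbbbb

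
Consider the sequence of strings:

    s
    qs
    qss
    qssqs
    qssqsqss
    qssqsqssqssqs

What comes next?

From term 3 onward, concatenate the last term with the second-to-last: qs·s = qss, qss·qs = qssqs, …
So term 7 is qssqsqssqssqs·qssqsqss.

qssqsqssqssqsqssqsqss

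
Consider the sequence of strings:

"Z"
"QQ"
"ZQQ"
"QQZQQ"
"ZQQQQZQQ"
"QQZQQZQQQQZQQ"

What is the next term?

Each term (from the third on) is the two preceding terms concatenated in order: term 3 = Z·QQ = ZQQ.
Continuing: ZQQQQZQQ · QQZQQZQQQQZQQ gives term 7.

ZQQQQZQQQQZQQZQQQQZQQ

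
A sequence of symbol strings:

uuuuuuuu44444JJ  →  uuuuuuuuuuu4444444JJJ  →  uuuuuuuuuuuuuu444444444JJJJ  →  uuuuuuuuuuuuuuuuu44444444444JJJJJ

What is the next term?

Reading off run lengths: u runs 8, 11, 14, 17; 4 runs 5, 7, 9, 11; J runs 2, 3, 4, 5 — each is linear in n, where the shown terms are n = 2, 3, 4, 5.
For the next term, n = 6, so the run lengths are 20, 13, 6.

uuuuuuuuuuuuuuuuuuuu4444444444444JJJJJJ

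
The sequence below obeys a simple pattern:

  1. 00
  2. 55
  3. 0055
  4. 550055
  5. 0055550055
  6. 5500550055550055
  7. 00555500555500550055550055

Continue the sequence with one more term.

550055005555005500555500555500550055550055

From term 3 onward, concatenate the second-to-last term with the last: 00·55 = 0055, 55·0055 = 550055, …
So term 8 is 5500550055550055·00555500555500550055550055.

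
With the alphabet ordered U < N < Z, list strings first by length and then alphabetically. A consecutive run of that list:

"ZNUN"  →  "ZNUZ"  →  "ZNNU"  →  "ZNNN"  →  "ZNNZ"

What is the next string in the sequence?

Treat ZNNZ as a base-3 numeral over the given alphabet and add one, carrying through any trailing Z's.

ZNZU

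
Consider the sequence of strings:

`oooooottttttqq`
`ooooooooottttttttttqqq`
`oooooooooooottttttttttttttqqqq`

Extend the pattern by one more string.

Reading off run lengths: o runs 6, 9, 12; t runs 6, 10, 14; q runs 2, 3, 4 — each is linear in n (n = 1, 2, …).
At n = 4 the blocks have lengths 15, 18, 5.

ooooooooooooooottttttttttttttttttqqqqq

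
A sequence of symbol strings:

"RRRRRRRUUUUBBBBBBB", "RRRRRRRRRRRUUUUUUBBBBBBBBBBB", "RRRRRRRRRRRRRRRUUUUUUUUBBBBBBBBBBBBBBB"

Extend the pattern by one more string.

The n-th term is 4n+3 R's then 2n+2 U's then 4n+3 B's (n = 1, 2, …).
Setting n = 4 gives 19, 10, 19 characters in each block.

RRRRRRRRRRRRRRRRRRRUUUUUUUUUUBBBBBBBBBBBBBBBBBBB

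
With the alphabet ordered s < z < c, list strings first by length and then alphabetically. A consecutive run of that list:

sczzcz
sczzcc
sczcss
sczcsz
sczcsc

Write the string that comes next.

Find the rightmost character of sczcsc below c, bump it to the next letter, and reset everything to its right to s.

sczczs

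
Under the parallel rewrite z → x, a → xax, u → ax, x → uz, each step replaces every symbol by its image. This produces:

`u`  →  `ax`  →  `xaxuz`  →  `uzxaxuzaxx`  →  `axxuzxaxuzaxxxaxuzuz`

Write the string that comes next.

φ(axxuzxaxuzaxxxaxuzuz) expands symbol-by-symbol to xax uz uz ax x uz xax uz ax x xax uz uz uz xax uz ax x ax x; joining the 20 pieces gives the next term.

xaxuzuzaxxuzxaxuzaxxxaxuzuzuzxaxuzaxxaxx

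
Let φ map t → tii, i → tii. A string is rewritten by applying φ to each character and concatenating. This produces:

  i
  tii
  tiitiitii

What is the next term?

tiitiitiitiitiitiitiitiitii

Apply φ to tiitiitii symbol by symbol: t→tii, i→tii, i→tii, t→tii, i→tii, i→tii, t→tii, i→tii, i→tii; joined: tii tii tii tii tii tii tii tii tii.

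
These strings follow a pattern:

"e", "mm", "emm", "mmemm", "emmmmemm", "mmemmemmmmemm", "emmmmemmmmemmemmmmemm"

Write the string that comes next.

mmemmemmmmemmemmmmemmmmemmemmmmemm

This is a Fibonacci-style word recurrence s(k) = s(k−2)·s(k−1): e.g. e·mm = emm.
So term 8 is mmemmemmmmemm·emmmmemmmmemmemmmmemm.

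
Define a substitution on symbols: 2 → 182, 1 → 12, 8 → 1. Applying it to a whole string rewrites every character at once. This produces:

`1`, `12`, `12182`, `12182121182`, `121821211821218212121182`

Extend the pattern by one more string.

Rewriting the 24 symbols of 121821211821218212121182 one by one yields 12 182 12 1 182 12 182 12 12 1 182 12 182 12 1 182 12 182 12 182 12 12 1 182; concatenated:

12182121182121821212118212182121182121821218212121182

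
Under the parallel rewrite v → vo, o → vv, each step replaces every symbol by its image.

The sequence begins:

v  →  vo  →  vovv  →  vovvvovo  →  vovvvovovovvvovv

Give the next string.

φ(vovvvovovovvvovv) expands symbol-by-symbol to vo vv vo vo vo vv vo vv vo vv vo vo vo vv vo vo; joining the 16 pieces gives the next term.

vovvvovovovvvovvvovvvovovovvvovo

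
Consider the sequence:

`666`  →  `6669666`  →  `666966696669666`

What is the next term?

s(k+1) = s(k)·9·s(k) — each term doubles the last with '9' between the halves.
Doubling 666966696669666 with '9' between the halves:

6669666966696669666966696669666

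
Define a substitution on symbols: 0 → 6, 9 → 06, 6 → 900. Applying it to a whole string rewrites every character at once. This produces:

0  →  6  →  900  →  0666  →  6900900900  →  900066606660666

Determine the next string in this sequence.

Rewriting the 15 symbols of 900066606660666 one by one yields 06 6 6 6 900 900 900 6 900 900 900 6 900 900 900; concatenated:

0666690090090069009009006900900900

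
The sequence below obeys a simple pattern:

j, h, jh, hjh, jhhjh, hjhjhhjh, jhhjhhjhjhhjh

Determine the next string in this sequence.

hjhjhhjhjhhjhhjhjhhjh

Each term (from the third on) is the two preceding terms concatenated in order: term 3 = j·h = jh.
Continuing: hjhjhhjh · jhhjhhjhjhhjh gives term 8.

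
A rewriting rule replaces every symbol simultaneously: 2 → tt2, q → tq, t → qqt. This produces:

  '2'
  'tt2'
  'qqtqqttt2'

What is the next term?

Apply φ to qqtqqttt2 symbol by symbol: q→tq, q→tq, t→qqt, q→tq, q→tq, t→qqt, t→qqt, t→qqt, 2→tt2; joined: tq tq qqt tq tq qqt qqt qqt tt2.

tqtqqqttqtqqqtqqtqqttt2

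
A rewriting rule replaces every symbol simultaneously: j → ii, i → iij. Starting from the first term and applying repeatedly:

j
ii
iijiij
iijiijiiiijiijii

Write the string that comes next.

iijiijiiiijiijiiiijiijiijiijiiiijiijiiiijiij

Replace each of the 16 characters of iijiijiiiijiijii in place — iij iij ii iij iij ii iij iij iij iij ii iij iij ii iij iij — and concatenate.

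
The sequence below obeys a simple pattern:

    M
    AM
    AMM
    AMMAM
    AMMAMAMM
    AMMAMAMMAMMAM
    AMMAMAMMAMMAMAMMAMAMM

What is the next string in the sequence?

This is a Fibonacci-style word recurrence s(k) = s(k−1)·s(k−2): e.g. AM·M = AMM.
The next term joins AMMAMAMMAMMAMAMMAMAMM and AMMAMAMMAMMAM.

AMMAMAMMAMMAMAMMAMAMMAMMAMAMMAMMAM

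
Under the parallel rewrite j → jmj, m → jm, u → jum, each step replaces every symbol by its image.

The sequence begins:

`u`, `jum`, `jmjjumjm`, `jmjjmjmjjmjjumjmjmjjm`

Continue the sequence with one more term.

Rewriting the 21 symbols of jmjjmjmjjmjjumjmjmjjm one by one yields jmj jm jmj jmj jm jmj jm jmj jmj jm jmj jmj jum jm jmj jm jmj jm jmj jmj jm; concatenated:

jmjjmjmjjmjjmjmjjmjmjjmjjmjmjjmjjumjmjmjjmjmjjmjmjjmjjm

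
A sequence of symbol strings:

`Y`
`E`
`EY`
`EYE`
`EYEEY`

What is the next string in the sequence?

EYEEYEYE

Each term (from the third on) is the previous term followed by the one before it: term 3 = E·Y = EY.
So term 6 is EYEEY·EYE.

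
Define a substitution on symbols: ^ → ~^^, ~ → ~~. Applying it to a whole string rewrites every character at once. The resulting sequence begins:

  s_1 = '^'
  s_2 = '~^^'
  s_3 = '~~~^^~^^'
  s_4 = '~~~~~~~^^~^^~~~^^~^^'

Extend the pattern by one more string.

~~~~~~~~~~~~~~~^^~^^~~~^^~^^~~~~~~~^^~^^~~~^^~^^

φ(~~~~~~~^^~^^~~~^^~^^) expands symbol-by-symbol to ~~ ~~ ~~ ~~ ~~ ~~ ~~ ~^^ ~^^ ~~ ~^^ ~^^ ~~ ~~ ~~ ~^^ ~^^ ~~ ~^^ ~^^; joining the 20 pieces gives the next term.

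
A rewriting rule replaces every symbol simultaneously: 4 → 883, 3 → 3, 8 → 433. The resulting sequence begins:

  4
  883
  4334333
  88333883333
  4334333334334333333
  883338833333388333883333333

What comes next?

Replace each of the 27 characters of 883338833333388333883333333 in place — 433 433 3 3 3 433 433 3 3 3 3 3 3 433 433 3 3 3 433 433 3 3 3 3 3 3 3 — and concatenate.

4334333334334333333334334333334334333333333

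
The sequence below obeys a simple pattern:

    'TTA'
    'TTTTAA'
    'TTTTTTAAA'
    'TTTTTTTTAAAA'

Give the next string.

TTTTTTTTTTAAAAA

Term n consists of 2n T's, followed by n A's (n = 1, 2, …).
At n = 5 the blocks have lengths 10, 5.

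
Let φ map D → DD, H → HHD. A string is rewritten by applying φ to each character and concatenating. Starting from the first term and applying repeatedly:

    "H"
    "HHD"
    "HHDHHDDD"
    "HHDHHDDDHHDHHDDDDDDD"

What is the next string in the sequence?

HHDHHDDDHHDHHDDDDDDDHHDHHDDDHHDHHDDDDDDDDDDDDDDD

Replace each of the 20 characters of HHDHHDDDHHDHHDDDDDDD in place — HHD HHD DD HHD HHD DD DD DD HHD HHD DD HHD HHD DD DD DD DD DD DD DD — and concatenate.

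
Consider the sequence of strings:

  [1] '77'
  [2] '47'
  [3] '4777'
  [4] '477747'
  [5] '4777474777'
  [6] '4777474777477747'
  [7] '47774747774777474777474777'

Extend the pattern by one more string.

From term 3 onward, concatenate the last term with the second-to-last: 47·77 = 4777, 4777·47 = 477747, …
Continuing: 47774747774777474777474777 · 4777474777477747 gives term 8.

477747477747774747774747774777474777477747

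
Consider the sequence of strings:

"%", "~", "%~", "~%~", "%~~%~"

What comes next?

This is a Fibonacci-style word recurrence s(k) = s(k−2)·s(k−1): e.g. %·~ = %~.
So term 6 is ~%~·%~~%~.

~%~%~~%~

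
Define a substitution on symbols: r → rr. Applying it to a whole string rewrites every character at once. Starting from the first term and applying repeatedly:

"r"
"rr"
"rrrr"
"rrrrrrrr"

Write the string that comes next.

rrrrrrrrrrrrrrrr

Rewriting each symbol of rrrrrrrr: r→rr, r→rr, r→rr, r→rr, r→rr, r→rr, r→rr, r→rr, which concatenates to rr rr rr rr rr rr rr rr.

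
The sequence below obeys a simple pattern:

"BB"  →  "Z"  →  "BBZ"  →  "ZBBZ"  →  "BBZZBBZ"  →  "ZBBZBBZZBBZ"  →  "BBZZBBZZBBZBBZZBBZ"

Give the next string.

Each term (from the third on) is the two preceding terms concatenated in order: term 3 = BB·Z = BBZ.
Continuing: ZBBZBBZZBBZ · BBZZBBZZBBZBBZZBBZ gives term 8.

ZBBZBBZZBBZBBZZBBZZBBZBBZZBBZ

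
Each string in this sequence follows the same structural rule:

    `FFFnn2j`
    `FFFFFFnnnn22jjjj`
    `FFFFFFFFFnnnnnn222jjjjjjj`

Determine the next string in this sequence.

Each string has the form F^{3n} n^{2n} 2^{n} j^{3n-2} (n = 1, 2, …).
At n = 4 the blocks have lengths 12, 8, 4, 10.

FFFFFFFFFFFFnnnnnnnn2222jjjjjjjjjj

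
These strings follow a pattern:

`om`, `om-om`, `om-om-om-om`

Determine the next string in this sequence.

Every step duplicates the string with '-' between the halves.
So the next term is two copies of om-om-om-om with '-' between the halves.

om-om-om-om-om-om-om-om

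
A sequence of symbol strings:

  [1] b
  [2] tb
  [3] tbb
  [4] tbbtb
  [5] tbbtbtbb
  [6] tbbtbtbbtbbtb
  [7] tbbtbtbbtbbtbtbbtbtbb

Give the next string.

tbbtbtbbtbbtbtbbtbtbbtbbtbtbbtbbtb

From term 3 onward, concatenate the last term with the second-to-last: tb·b = tbb, tbb·tb = tbbtb, …
The next term joins tbbtbtbbtbbtbtbbtbtbb and tbbtbtbbtbbtb.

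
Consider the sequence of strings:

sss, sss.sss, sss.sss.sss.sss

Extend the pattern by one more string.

s(k+1) = s(k)·.·s(k) — each term doubles the last with '.' between the halves.
Doubling sss.sss.sss.sss with '.' between the halves:

sss.sss.sss.sss.sss.sss.sss.sss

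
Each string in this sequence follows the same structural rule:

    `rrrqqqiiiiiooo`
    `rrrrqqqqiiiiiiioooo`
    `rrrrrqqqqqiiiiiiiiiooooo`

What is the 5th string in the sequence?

rrrrrrrqqqqqqqiiiiiiiiiiiiiooooooo

Term n consists of n+1 r's, followed by n+1 q's, followed by 2n+1 i's, followed by n+1 o's, where the shown terms are n = 2, 3, 4.
Setting n = 6 gives 7, 7, 13, 7 characters in each block.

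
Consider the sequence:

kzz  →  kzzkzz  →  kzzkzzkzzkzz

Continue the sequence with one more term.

Every step duplicates the string.
So the next term is two copies of kzzkzzkzzkzz.

kzzkzzkzzkzzkzzkzzkzzkzz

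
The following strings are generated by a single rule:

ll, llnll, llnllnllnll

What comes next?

Each string is two copies of the previous one joined by 'n'.
So the next term is two copies of llnllnllnll with 'n' between the halves.

llnllnllnllnllnllnllnll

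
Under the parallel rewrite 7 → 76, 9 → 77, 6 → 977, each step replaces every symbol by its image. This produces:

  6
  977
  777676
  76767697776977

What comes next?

76977769777697777767676977777676

Replace each of the 14 characters of 76767697776977 in place — 76 977 76 977 76 977 77 76 76 76 977 77 76 76 — and concatenate.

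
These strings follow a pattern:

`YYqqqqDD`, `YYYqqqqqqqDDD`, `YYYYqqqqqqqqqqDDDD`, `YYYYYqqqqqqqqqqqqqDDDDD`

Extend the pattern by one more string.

Reading off run lengths: Y runs 2, 3, 4, 5; q runs 4, 7, 10, 13; D runs 2, 3, 4, 5 — each is linear in n (n = 1, 2, …).
At n = 5 the blocks have lengths 6, 16, 6.

YYYYYYqqqqqqqqqqqqqqqqDDDDDD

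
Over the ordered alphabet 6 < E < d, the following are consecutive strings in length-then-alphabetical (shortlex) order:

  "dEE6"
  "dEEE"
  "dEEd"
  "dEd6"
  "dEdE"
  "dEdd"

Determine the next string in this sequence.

Treat dEdd as a base-3 numeral over the given alphabet and add one, carrying through any trailing d's.

dd66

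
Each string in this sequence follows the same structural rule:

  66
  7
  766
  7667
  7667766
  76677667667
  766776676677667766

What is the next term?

This is a Fibonacci-style word recurrence s(k) = s(k−1)·s(k−2): e.g. 7·66 = 766.
So term 8 is 766776676677667766·76677667667.

76677667667766776676677667667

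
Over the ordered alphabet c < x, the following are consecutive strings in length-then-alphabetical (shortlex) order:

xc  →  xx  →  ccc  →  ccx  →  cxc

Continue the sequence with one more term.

cxx

Treat cxc as a base-2 numeral over the given alphabet and add one, carrying through any trailing x's.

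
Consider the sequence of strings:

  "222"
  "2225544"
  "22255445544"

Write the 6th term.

22255445544554455445544

Each term is the previous one with 5544 appended.
From 22255445544, 3 further steps: 22255445544 → 222554455445544 → 2225544554455445544 → (answer).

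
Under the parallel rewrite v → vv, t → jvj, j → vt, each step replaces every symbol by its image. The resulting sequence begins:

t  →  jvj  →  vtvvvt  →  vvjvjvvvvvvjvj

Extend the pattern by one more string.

φ(vvjvjvvvvvvjvj) expands symbol-by-symbol to vv vv vt vv vt vv vv vv vv vv vv vt vv vt; joining the 14 pieces gives the next term.

vvvvvtvvvtvvvvvvvvvvvvvtvvvt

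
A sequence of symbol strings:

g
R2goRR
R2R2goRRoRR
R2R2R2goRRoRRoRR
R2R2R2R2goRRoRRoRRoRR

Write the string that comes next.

Each term wraps the previous one in R2 on the left and oRR on the right.
Applying this once more to R2R2R2R2goRRoRRoRRoRR:

R2R2R2R2R2goRRoRRoRRoRRoRR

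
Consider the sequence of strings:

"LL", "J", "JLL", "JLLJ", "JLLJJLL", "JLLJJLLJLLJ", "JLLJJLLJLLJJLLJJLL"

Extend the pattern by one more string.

This is a Fibonacci-style word recurrence s(k) = s(k−1)·s(k−2): e.g. J·LL = JLL.
Continuing: JLLJJLLJLLJJLLJJLL · JLLJJLLJLLJ gives term 8.

JLLJJLLJLLJJLLJJLLJLLJJLLJLLJ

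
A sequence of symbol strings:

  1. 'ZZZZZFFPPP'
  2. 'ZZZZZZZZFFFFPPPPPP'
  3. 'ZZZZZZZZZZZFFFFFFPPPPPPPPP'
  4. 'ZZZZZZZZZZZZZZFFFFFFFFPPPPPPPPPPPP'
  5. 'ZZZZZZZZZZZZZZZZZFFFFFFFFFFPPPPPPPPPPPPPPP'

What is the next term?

The n-th term is 3n+2 Z's then 2n F's then 3n P's (n = 1, 2, …).
For the next term, n = 6, so the run lengths are 20, 12, 18.

ZZZZZZZZZZZZZZZZZZZZFFFFFFFFFFFFPPPPPPPPPPPPPPPPPP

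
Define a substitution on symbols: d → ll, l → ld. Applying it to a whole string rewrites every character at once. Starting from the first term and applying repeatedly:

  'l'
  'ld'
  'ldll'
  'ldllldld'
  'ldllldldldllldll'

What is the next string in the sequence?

Rewriting the 16 symbols of ldllldldldllldll one by one yields ld ll ld ld ld ll ld ll ld ll ld ld ld ll ld ld; concatenated:

ldllldldldllldllldllldldldllldld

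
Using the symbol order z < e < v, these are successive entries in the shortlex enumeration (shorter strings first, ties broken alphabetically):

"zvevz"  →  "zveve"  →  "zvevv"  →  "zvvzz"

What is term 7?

Continuing the enumeration 3 steps past zvvzz: zvvzz → zvvze → zvvzv → (answer).

zvvez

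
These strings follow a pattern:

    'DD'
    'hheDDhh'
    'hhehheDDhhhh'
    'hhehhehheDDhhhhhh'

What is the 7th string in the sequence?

hhehhehhehhehhehheDDhhhhhhhhhhhh

Each term wraps the previous one in hhe on the left and hh on the right.
From hhehhehheDDhhhhhh, 3 further steps: hhehhehheDDhhhhhh → hhehhehhehheDDhhhhhhhh → hhehhehhehhehheDDhhhhhhhhhh → (answer).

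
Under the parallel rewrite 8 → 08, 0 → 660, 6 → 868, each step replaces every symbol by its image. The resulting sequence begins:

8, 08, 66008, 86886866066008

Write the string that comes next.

φ(86886866066008) expands symbol-by-symbol to 08 868 08 08 868 08 868 868 660 868 868 660 660 08; joining the 14 pieces gives the next term.

0886808088680886886866086886866066008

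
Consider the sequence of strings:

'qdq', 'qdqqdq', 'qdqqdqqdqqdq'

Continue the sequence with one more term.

Every step duplicates the string.
So the next term is two copies of qdqqdqqdqqdq.

qdqqdqqdqqdqqdqqdqqdqqdq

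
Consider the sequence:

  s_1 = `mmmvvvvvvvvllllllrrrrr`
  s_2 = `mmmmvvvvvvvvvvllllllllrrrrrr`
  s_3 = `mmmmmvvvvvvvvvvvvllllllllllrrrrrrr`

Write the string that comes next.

mmmmmmvvvvvvvvvvvvvvllllllllllllrrrrrrrr

Term n consists of n m's, followed by 2n+2 v's, followed by 2n l's, followed by n+2 r's, where the shown terms are n = 3, 4, 5.
For the next term, n = 6, so the run lengths are 6, 14, 12, 8.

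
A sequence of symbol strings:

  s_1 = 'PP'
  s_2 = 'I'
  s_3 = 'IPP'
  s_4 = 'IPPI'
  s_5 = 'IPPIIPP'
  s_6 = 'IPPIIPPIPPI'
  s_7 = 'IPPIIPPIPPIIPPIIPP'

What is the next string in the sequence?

IPPIIPPIPPIIPPIIPPIPPIIPPIPPI

Each term (from the third on) is the previous term followed by the one before it: term 3 = I·PP = IPP.
The next term joins IPPIIPPIPPIIPPIIPP and IPPIIPPIPPI.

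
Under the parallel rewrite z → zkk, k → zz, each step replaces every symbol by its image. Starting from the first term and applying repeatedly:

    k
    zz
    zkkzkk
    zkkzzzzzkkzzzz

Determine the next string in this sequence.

Replace each of the 14 characters of zkkzzzzzkkzzzz in place — zkk zz zz zkk zkk zkk zkk zkk zz zz zkk zkk zkk zkk — and concatenate.

zkkzzzzzkkzkkzkkzkkzkkzzzzzkkzkkzkkzkk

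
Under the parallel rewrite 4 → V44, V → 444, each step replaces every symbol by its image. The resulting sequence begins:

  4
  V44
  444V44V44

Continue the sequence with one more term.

Apply φ to 444V44V44 symbol by symbol: 4→V44, 4→V44, 4→V44, V→444, 4→V44, 4→V44, V→444, 4→V44, 4→V44; joined: V44 V44 V44 444 V44 V44 444 V44 V44.

V44V44V44444V44V44444V44V44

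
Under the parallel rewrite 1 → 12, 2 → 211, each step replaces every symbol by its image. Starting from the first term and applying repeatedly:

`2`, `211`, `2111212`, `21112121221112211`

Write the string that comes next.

Applying the rule to each of the 17 symbols of 21112121221112211 gives the pieces 211 12 12 12 211 12 211 12 211 211 12 12 12 211 211 12 12, which concatenate to the answer.

21112121221112211122112111212122112111212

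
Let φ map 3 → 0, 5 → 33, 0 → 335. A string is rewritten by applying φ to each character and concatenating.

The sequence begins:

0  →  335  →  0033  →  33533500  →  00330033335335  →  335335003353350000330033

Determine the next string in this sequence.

Replace each of the 24 characters of 335335003353350000330033 in place — 0 0 33 0 0 33 335 335 0 0 33 0 0 33 335 335 335 335 0 0 335 335 0 0 — and concatenate.

00330033335335003300333353353353350033533500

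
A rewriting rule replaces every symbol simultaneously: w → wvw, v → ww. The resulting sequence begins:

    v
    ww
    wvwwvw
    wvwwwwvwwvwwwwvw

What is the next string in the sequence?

Replace each of the 16 characters of wvwwwwvwwvwwwwvw in place — wvw ww wvw wvw wvw wvw ww wvw wvw ww wvw wvw wvw wvw ww wvw — and concatenate.

wvwwwwvwwvwwvwwvwwwwvwwvwwwwvwwvwwvwwvwwwwvw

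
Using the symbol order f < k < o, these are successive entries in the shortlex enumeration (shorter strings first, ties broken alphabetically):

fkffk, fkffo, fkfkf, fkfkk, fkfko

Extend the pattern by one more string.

Treat fkfko as a base-3 numeral over the given alphabet and add one, carrying through any trailing o's.

fkfof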